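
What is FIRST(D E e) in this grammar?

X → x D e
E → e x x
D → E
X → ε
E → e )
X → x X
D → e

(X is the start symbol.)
{ 'e' }

FIRST sets of the non-terminals involved (from the grammar, by fixed-point iteration):
  FIRST(D) = { 'e' }

To compute FIRST(D E e), process the symbols left to right:
Symbol D is a non-terminal. Add FIRST(D) \ {ε} = { 'e' }
D is not nullable (ε ∉ FIRST(D)), so stop here.
FIRST(D E e) = { 'e' }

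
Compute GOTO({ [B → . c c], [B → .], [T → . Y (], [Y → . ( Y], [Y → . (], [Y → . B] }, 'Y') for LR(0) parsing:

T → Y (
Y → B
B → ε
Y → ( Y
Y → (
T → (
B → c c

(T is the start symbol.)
GOTO(I, 'Y') = CLOSURE({ [A → αX.β] : [A → α.Xβ] ∈ I, X = 'Y' })

Items with dot before 'Y', with the dot advanced:
  [T → . Y (] → [T → Y . (]
Closure adds nothing (no advanced item has the dot before a non-terminal).

GOTO = { [T → Y . (] }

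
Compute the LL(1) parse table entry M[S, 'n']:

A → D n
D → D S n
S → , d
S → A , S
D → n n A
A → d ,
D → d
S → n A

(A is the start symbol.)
S → A , S, S → n A

To find M[S, 'n'], we find productions for S where 'n' is in the predict set (PREDICT(N → α) = (FIRST(α) \ {ε}) ∪ (FOLLOW(N) if α ⇒* ε)).

Relevant sets:
  FIRST(A) = { 'd', 'n' }

S → , d: PREDICT = { ',' }
S → A , S: PREDICT = { 'd', 'n' }
  'n' is in predict set, so this production goes in M[S, 'n']
S → n A: PREDICT = { 'n' }
  'n' is in predict set, so this production goes in M[S, 'n']

M[S, 'n'] = S → A , S, S → n A  (a multiply-defined cell — the grammar is not LL(1))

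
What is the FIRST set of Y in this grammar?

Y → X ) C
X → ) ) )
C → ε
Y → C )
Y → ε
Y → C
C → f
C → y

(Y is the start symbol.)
To compute FIRST(Y), examine every production with Y on the left-hand side, reading each right-hand side left to right until a non-nullable symbol is reached.

FIRST sets of the other non-terminals involved (by the same procedure, iterated to a fixed point):
  FIRST(X) = { ')' }
  FIRST(C) = { 'f', 'y', ε }

From Y → X ) C:
  - X is a non-terminal: add FIRST(X) \ {ε} = { ')' }
    X is not nullable, so stop
From Y → C ):
  - C is a non-terminal: add FIRST(C) \ {ε} = { 'f', 'y' }
    C is nullable, so continue to the next symbol
  - ')' is a terminal: add ')' and stop
From Y → ε:
  - ε-production, so ε ∈ FIRST(Y)
From Y → C:
  - C is a non-terminal: add FIRST(C) \ {ε} = { 'f', 'y' }
    C is nullable and nothing follows, so the whole right-hand side can vanish: ε ∈ FIRST(Y)

Collecting: FIRST(Y) = { ')', 'f', 'y', ε }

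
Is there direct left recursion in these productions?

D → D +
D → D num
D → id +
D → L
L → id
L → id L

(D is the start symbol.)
Yes, D is left-recursive

Direct left recursion occurs when N → N α for some non-terminal N (the right-hand side begins with the left-hand side itself).

D → D +: LEFT RECURSIVE (starts with D)
D → D num: LEFT RECURSIVE (starts with D)
D → id +: starts with id
D → L: starts with L
L → id: starts with id
L → id L: starts with id

The grammar has direct left recursion on: D.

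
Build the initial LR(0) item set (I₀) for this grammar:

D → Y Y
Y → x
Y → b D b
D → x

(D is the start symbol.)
First, augment the grammar with D' → D
I₀ = CLOSURE({ [D' → . D] }):
  [D' → . D] has the dot before D: add [D → . Y Y], [D → . x]
  [D → . Y Y] has the dot before Y: add [Y → . x], [Y → . b D b]
No further items can be added.

I₀ = { [D → . Y Y], [D → . x], [D' → . D], [Y → . b D b], [Y → . x] }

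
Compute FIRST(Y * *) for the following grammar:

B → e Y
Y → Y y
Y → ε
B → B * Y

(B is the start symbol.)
{ '*', 'y' }

FIRST sets of the non-terminals involved (from the grammar, by fixed-point iteration):
  FIRST(Y) = { 'y', ε }

To compute FIRST(Y * *), process the symbols left to right:
Symbol Y is a non-terminal. Add FIRST(Y) \ {ε} = { 'y' }
Y is nullable (ε ∈ FIRST(Y)), continue to the next symbol.
Symbol * is a terminal. Add '*' and stop.
FIRST(Y * *) = { '*', 'y' }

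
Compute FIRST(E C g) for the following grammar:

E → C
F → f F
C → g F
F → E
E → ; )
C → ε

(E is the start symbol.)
FIRST sets of the non-terminals involved (from the grammar, by fixed-point iteration):
  FIRST(E) = { ';', 'g', ε }
  FIRST(C) = { 'g', ε }

To compute FIRST(E C g), process the symbols left to right:
Symbol E is a non-terminal. Add FIRST(E) \ {ε} = { ';', 'g' }
E is nullable (ε ∈ FIRST(E)), continue to the next symbol.
Symbol C is a non-terminal. Add FIRST(C) \ {ε} = { 'g' }
C is nullable (ε ∈ FIRST(C)), continue to the next symbol.
Symbol g is a terminal. Add 'g' and stop.
FIRST(E C g) = { ';', 'g' }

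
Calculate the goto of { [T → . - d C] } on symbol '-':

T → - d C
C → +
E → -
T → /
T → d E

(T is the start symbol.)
{ [T → - . d C] }

GOTO(I, '-') = CLOSURE({ [A → αX.β] : [A → α.Xβ] ∈ I, X = '-' })

Items with dot before '-', with the dot advanced:
  [T → . - d C] → [T → - . d C]
Closure adds nothing (no advanced item has the dot before a non-terminal).

GOTO = { [T → - . d C] }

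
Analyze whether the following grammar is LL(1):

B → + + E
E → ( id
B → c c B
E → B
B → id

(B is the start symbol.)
Yes, the grammar is LL(1).

A grammar is LL(1) if for each non-terminal N with multiple productions, the predict sets of those productions are pairwise disjoint, where PREDICT(N → α) = (FIRST(α) \ {ε}) ∪ (FOLLOW(N) if α ⇒* ε).

Relevant sets:
  FIRST(B) = { '+', 'c', 'id' }

For B:
  PREDICT(B → '+' '+' E) = { '+' }
  PREDICT(B → c c B) = { 'c' }
  PREDICT(B → id) = { 'id' }
For E:
  PREDICT(E → '(' id) = { '(' }
  PREDICT(E → B) = { '+', 'c', 'id' }

All predict sets are disjoint. The grammar IS LL(1).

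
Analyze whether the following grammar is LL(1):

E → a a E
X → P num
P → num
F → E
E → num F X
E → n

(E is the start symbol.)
Yes, the grammar is LL(1).

A grammar is LL(1) if for each non-terminal N with multiple productions, the predict sets of those productions are pairwise disjoint, where PREDICT(N → α) = (FIRST(α) \ {ε}) ∪ (FOLLOW(N) if α ⇒* ε).

For E:
  PREDICT(E → a a E) = { 'a' }
  PREDICT(E → num F X) = { 'num' }
  PREDICT(E → n) = { 'n' }
X, P, F have a single production, so nothing to check there.

All predict sets are disjoint. The grammar IS LL(1).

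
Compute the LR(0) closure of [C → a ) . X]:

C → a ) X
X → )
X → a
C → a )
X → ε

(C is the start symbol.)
To compute CLOSURE, for each item [A → α.Bβ] where B is a non-terminal, add [B → .γ] for all productions B → γ; repeat for the newly added items until nothing changes.

Start with: [C → a ) . X]
  [C → a ) . X] has the dot before X: add [X → . )], [X → . a], [X → .]
No further items can be added.

CLOSURE = { [C → a ) . X], [X → . )], [X → . a], [X → .] }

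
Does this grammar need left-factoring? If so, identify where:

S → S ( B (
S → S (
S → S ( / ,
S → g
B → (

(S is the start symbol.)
Left-factoring is needed when two productions for the same non-terminal
share a common prefix on the right-hand side.

Productions for S:
  S → S ( B (
  S → S (
  S → S ( / ,
  S → g

Found common prefix 'S (' in productions for S

Answer: Yes, S has productions with common prefix 'S ('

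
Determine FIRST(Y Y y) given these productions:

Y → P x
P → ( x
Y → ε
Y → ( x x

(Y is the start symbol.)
{ '(', 'y' }

FIRST sets of the non-terminals involved (from the grammar, by fixed-point iteration):
  FIRST(Y) = { '(', ε }

To compute FIRST(Y Y y), process the symbols left to right:
Symbol Y is a non-terminal. Add FIRST(Y) \ {ε} = { '(' }
Y is nullable (ε ∈ FIRST(Y)), continue to the next symbol.
Symbol Y is a non-terminal. Add FIRST(Y) \ {ε} = { '(' }
Y is nullable (ε ∈ FIRST(Y)), continue to the next symbol.
Symbol y is a terminal. Add 'y' and stop.
FIRST(Y Y y) = { '(', 'y' }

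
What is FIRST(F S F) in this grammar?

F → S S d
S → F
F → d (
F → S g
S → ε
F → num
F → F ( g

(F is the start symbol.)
{ 'd', 'g', 'num' }

FIRST sets of the non-terminals involved (from the grammar, by fixed-point iteration):
  FIRST(F) = { 'd', 'g', 'num' }

To compute FIRST(F S F), process the symbols left to right:
Symbol F is a non-terminal. Add FIRST(F) \ {ε} = { 'd', 'g', 'num' }
F is not nullable (ε ∉ FIRST(F)), so stop here.
FIRST(F S F) = { 'd', 'g', 'num' }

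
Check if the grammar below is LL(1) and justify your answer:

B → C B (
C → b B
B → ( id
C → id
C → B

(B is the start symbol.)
No. Predict set conflict for B: { '(' }

A grammar is LL(1) if for each non-terminal N with multiple productions, the predict sets of those productions are pairwise disjoint, where PREDICT(N → α) = (FIRST(α) \ {ε}) ∪ (FOLLOW(N) if α ⇒* ε).

Relevant sets:
  FIRST(C) = { '(', 'b', 'id' }
  FIRST(B) = { '(', 'b', 'id' }

For B:
  PREDICT(B → C B '(') = { '(', 'b', 'id' }
  PREDICT(B → '(' id) = { '(' }
For C:
  PREDICT(C → b B) = { 'b' }
  PREDICT(C → id) = { 'id' }
  PREDICT(C → B) = { '(', 'b', 'id' }

Conflict found: Predict set conflict for B: { '(' }
The grammar is NOT LL(1).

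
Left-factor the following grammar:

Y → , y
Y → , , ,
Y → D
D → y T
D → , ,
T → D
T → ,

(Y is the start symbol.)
Left-factoring transforms A → αβ₁ | αβ₂ into A → αA' and A' → β₁ | β₂
(α is the longest common prefix among the alternatives). Repeat until
no nonterminal has two alternatives with a common prefix.

Round 1: Y has alternatives sharing prefix ','. Introduce Y': Y → , Y'
  Add: Y' → y
  Add: Y' → , ,

No remaining common prefixes — done.

Resulting grammar:
Y → , Y'
Y' → y
Y' → , ,
Y → D
D → y T
D → , ,
T → D
T → ,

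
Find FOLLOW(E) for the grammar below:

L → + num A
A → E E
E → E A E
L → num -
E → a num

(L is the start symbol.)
{ $, 'a' }

In A → E E: E is followed by E, add FIRST(E) \ {ε} = { 'a' }
In A → E E: E is at the end, add FOLLOW(A)
In E → E A E: E is followed by A E, add FIRST(A E) \ {ε} = { 'a' }
In E → E A E: E is at the end; this adds FOLLOW(E) to itself — nothing new

The FOLLOW sets referred to above (computed the same way, to a fixed point):
  FOLLOW(A) = { $, 'a' }

Taking the union: FOLLOW(E) = { $, 'a' }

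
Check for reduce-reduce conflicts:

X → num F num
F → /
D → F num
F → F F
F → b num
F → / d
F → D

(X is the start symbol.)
Yes — I9: [D → F num .] vs [X → num F num .]

A reduce-reduce conflict occurs when an LR(0) state has two complete items [A → α .] and [B → β .] — both call for a reduction, and with no lookahead the parser cannot choose between them.

Augment with X' → X and build the canonical LR(0) collection (I0 = CLOSURE({[X' → . X]}), then GOTO on every symbol after a dot until no new states appear). It has 12 states:
  I0: { [X → . num F num], [X' → . X] }  — shift
  I1: { [X' → X .] }  — accept
  I2: { [D → . F num], [F → . / d], [F → . /], [F → . D], [F → . F F], [F → . b num], [X → num . F num] }  — shift
  I3: { [F → / . d], [F → / .] }  — shift, reduce
  I4: { [F → D .] }  — reduce
  I5: { [D → . F num], [D → F . num], [F → . / d], [F → . /], [F → . D], [F → . F F], [F → . b num], [F → F . F], [X → num F . num] }  — shift
  I6: { [F → b . num] }  — shift
  I7: { [F → b num .] }  — reduce
  I8: { [D → . F num], [D → F . num], [F → . / d], [F → . /], [F → . D], [F → . F F], [F → . b num], [F → F . F], [F → F F .] }  — shift, reduce
  I9: { [D → F num .], [X → num F num .] }  — 2 reduces
  I10: { [D → F num .] }  — reduce
  I11: { [F → / d .] }  — reduce

I9 contains complete items [D → F num .], [X → num F num .] — reduce-reduce conflict.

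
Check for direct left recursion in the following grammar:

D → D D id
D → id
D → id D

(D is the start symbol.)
Yes, D is left-recursive

D → D D id: LEFT RECURSIVE (starts with D)
D → id: starts with id
D → id D: starts with id

The grammar has direct left recursion on: D.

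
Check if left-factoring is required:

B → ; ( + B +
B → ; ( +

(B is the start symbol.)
Left-factoring is needed when two productions for the same non-terminal
share a common prefix on the right-hand side.

Productions for B:
  B → ; ( + B +
  B → ; ( +

Found common prefix '; ( +' in productions for B

Answer: Yes, B has productions with common prefix '; ( +'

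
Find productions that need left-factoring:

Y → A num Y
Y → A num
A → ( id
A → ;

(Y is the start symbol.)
Yes, Y has productions with common prefix 'A num'

Left-factoring is needed when two productions for the same non-terminal
share a common prefix on the right-hand side.

Productions for Y:
  Y → A num Y
  Y → A num
Productions for A:
  A → ( id
  A → ;

Found common prefix 'A num' in productions for Y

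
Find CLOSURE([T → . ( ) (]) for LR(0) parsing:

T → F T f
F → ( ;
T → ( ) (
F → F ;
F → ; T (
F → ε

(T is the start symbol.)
Start with: [T → . ( ) (]
The dot precedes the terminal '(', so nothing is added.

CLOSURE = { [T → . ( ) (] }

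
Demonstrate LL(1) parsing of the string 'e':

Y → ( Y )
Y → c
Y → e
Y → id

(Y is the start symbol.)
LL(1) parsing maintains a stack (initially the start symbol over $) and the input. At each step: if the stack top is a terminal, match it against the current input token; if it is a non-terminal N, replace it with the RHS of M[N, lookahead] (the unique production whose predict set contains the lookahead).

Stack is shown with the top on the left.

Stack  Input  Action
--------------------
Y $    e $    output Y → e
e $    e $    match 'e'
$      $      accept

The string is accepted.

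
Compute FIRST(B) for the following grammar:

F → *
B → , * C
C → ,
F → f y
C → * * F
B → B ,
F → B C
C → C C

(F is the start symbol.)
{ ',' }

To compute FIRST(B), examine every production with B on the left-hand side, reading each right-hand side left to right until a non-nullable symbol is reached.

From B → , * C:
  - ',' is a terminal: add ',' and stop
From B → B ,:
  - B is the symbol being defined: contributes nothing new
    B is not nullable, so stop

Collecting: FIRST(B) = { ',' }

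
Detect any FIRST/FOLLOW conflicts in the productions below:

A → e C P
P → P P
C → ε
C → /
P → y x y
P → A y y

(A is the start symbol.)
No FIRST/FOLLOW conflicts.

A FIRST/FOLLOW conflict occurs when a non-terminal N has a nullable alternative N → β (β ⇒* ε) and another alternative N → α with FIRST(α) ∩ FOLLOW(N) ≠ ∅: on such a lookahead the parser cannot decide between expanding α and letting N vanish via β.

Nullable non-terminals: C.

C: nullable alternative(s) C → ε; FOLLOW(C) = { 'e', 'y' }
  C → ε: FIRST \ {ε} = { } — this is the only nullable alternative, skip
  C → /: FIRST \ {ε} = { '/' } — disjoint from FOLLOW(C)

A, P have no nullable alternative, so no FIRST/FOLLOW check is needed there.

No FIRST/FOLLOW conflicts found.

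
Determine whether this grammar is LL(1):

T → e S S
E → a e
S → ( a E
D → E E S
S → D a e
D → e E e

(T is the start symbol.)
Relevant sets:
  FIRST(D) = { 'a', 'e' }
  FIRST(E) = { 'a' }

For S:
  PREDICT(S → '(' a E) = { '(' }
  PREDICT(S → D a e) = { 'a', 'e' }
For D:
  PREDICT(D → E E S) = { 'a' }
  PREDICT(D → e E e) = { 'e' }
T, E have a single production, so nothing to check there.

All predict sets are disjoint. The grammar IS LL(1).

Answer: Yes, the grammar is LL(1).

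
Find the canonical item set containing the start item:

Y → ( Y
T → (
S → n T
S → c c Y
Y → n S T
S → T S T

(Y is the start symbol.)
First, augment the grammar with Y' → Y
I₀ = CLOSURE({ [Y' → . Y] }):
  [Y' → . Y] has the dot before Y: add [Y → . ( Y], [Y → . n S T]
No further items can be added.

I₀ = { [Y → . ( Y], [Y → . n S T], [Y' → . Y] }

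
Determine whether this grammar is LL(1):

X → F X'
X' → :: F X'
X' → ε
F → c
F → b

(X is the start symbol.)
Relevant sets:
  FOLLOW(X') = { $ }

For X':
  PREDICT(X' → :: F X') = { '::' }
  PREDICT(X' → ε) = { $ }
For F:
  PREDICT(F → c) = { 'c' }
  PREDICT(F → b) = { 'b' }
X has a single production, so nothing to check there.

All predict sets are disjoint. The grammar IS LL(1).

Answer: Yes, the grammar is LL(1).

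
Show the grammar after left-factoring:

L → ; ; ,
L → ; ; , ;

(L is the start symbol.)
Left-factoring transforms A → αβ₁ | αβ₂ into A → αA' and A' → β₁ | β₂
(α is the longest common prefix among the alternatives). Repeat until
no nonterminal has two alternatives with a common prefix.

Round 1: L has alternatives sharing prefix '; ; ,'. Introduce L': L → ; ; , L'
  Add: L' → ε
  Add: L' → ;

No remaining common prefixes — done.

Resulting grammar:
L → ; ; , L'
L' → ε
L' → ;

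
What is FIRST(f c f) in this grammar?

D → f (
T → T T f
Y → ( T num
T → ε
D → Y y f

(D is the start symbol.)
To compute FIRST(f c f), process the symbols left to right:
Symbol f is a terminal. Add 'f' and stop.
FIRST(f c f) = { 'f' }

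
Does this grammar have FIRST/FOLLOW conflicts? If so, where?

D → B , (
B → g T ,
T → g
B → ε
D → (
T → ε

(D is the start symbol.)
A FIRST/FOLLOW conflict occurs when a non-terminal N has a nullable alternative N → β (β ⇒* ε) and another alternative N → α with FIRST(α) ∩ FOLLOW(N) ≠ ∅: on such a lookahead the parser cannot decide between expanding α and letting N vanish via β.

Nullable non-terminals: B, T.

B: nullable alternative(s) B → ε; FOLLOW(B) = { ',' }
  B → g T ,: FIRST \ {ε} = { 'g' } — disjoint from FOLLOW(B)
  B → ε: FIRST \ {ε} = { } — this is the only nullable alternative, skip

T: nullable alternative(s) T → ε; FOLLOW(T) = { ',' }
  T → g: FIRST \ {ε} = { 'g' } — disjoint from FOLLOW(T)
  T → ε: FIRST \ {ε} = { } — this is the only nullable alternative, skip

D has no nullable alternative, so no FIRST/FOLLOW check is needed there.

No FIRST/FOLLOW conflicts found.

Answer: No FIRST/FOLLOW conflicts.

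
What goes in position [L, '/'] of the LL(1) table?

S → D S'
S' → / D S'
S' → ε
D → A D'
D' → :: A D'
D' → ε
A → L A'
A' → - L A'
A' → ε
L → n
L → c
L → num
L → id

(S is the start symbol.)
To find M[L, '/'], we find productions for L where '/' is in the predict set (PREDICT(N → α) = (FIRST(α) \ {ε}) ∪ (FOLLOW(N) if α ⇒* ε)).

L → n: PREDICT = { 'n' }
L → c: PREDICT = { 'c' }
L → num: PREDICT = { 'num' }
L → id: PREDICT = { 'id' }

M[L, '/'] is empty (no production applies)

Answer: Empty (error entry)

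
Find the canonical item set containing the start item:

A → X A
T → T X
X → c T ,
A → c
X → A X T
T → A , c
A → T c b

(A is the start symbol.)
{ [A → . T c b], [A → . X A], [A → . c], [A' → . A], [T → . A , c], [T → . T X], [X → . A X T], [X → . c T ,] }

First, augment the grammar with A' → A
I₀ = CLOSURE({ [A' → . A] }):
  [A' → . A] has the dot before A: add [A → . X A], [A → . c], [A → . T c b]
  [A → . X A] has the dot before X: add [X → . c T ,], [X → . A X T]
  [A → . T c b] has the dot before T: add [T → . T X], [T → . A , c]
No further items can be added.

I₀ = { [A → . T c b], [A → . X A], [A → . c], [A' → . A], [T → . A , c], [T → . T X], [X → . A X T], [X → . c T ,] }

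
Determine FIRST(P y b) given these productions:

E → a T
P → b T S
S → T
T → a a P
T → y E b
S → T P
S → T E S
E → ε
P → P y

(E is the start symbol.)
FIRST sets of the non-terminals involved (from the grammar, by fixed-point iteration):
  FIRST(P) = { 'b' }

To compute FIRST(P y b), process the symbols left to right:
Symbol P is a non-terminal. Add FIRST(P) \ {ε} = { 'b' }
P is not nullable (ε ∉ FIRST(P)), so stop here.
FIRST(P y b) = { 'b' }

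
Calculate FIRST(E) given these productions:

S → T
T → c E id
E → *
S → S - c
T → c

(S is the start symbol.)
To compute FIRST(E), examine every production with E on the left-hand side, reading each right-hand side left to right until a non-nullable symbol is reached.

From E → *:
  - '*' is a terminal: add '*' and stop

Collecting: FIRST(E) = { '*' }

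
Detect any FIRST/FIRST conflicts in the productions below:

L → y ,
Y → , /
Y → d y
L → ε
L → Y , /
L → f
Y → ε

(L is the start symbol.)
A FIRST/FIRST conflict occurs when two productions N → α and N → β for the same non-terminal have FIRST(α) ∩ FIRST(β) ≠ ∅ (with ε ∈ FIRST of a nullable right-hand side, so two nullable alternatives also conflict).

FIRST sets of the non-terminals at (or reachable through a nullable prefix from) the front of some alternative:
  FIRST(Y) = { ',', 'd', ε }

Productions for L:
  L → y ,: FIRST = { 'y' }
  L → ε: FIRST = { ε }
  L → Y , /: FIRST = { ',', 'd' }
  L → f: FIRST = { 'f' }
Productions for Y:
  Y → , /: FIRST = { ',' }
  Y → d y: FIRST = { 'd' }
  Y → ε: FIRST = { ε }

All alternatives of each non-terminal have pairwise disjoint FIRST sets.

Answer: No FIRST/FIRST conflicts.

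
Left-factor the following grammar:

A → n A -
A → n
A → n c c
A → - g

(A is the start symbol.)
A → n A'
A' → A -
A' → ε
A' → c c
A → - g

Left-factoring transforms A → αβ₁ | αβ₂ into A → αA' and A' → β₁ | β₂
(α is the longest common prefix among the alternatives). Repeat until
no nonterminal has two alternatives with a common prefix.

Round 1: A has alternatives sharing prefix 'n'. Introduce A': A → n A'
  Add: A' → A -
  Add: A' → ε
  Add: A' → c c

No remaining common prefixes — done.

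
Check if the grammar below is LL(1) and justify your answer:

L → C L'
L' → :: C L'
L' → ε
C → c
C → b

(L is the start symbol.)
Relevant sets:
  FOLLOW(L') = { $ }

For L':
  PREDICT(L' → :: C L') = { '::' }
  PREDICT(L' → ε) = { $ }
For C:
  PREDICT(C → c) = { 'c' }
  PREDICT(C → b) = { 'b' }
L has a single production, so nothing to check there.

All predict sets are disjoint. The grammar IS LL(1).

Answer: Yes, the grammar is LL(1).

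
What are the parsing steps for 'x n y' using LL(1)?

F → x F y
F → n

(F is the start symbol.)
LL(1) parsing maintains a stack (initially the start symbol over $) and the input. At each step: if the stack top is a terminal, match it against the current input token; if it is a non-terminal N, replace it with the RHS of M[N, lookahead] (the unique production whose predict set contains the lookahead).

Stack is shown with the top on the left.

Stack    Input    Action
------------------------
F $      x n y $  output F → x F y
x F y $  x n y $  match 'x'
F y $    n y $    output F → n
n y $    n y $    match 'n'
y $      y $      match 'y'
$        $        accept

The string is accepted.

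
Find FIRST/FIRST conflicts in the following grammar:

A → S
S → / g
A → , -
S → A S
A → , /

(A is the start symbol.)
FIRST sets of the non-terminals at (or reachable through a nullable prefix from) the front of some alternative:
  FIRST(S) = { ',', '/' }
  FIRST(A) = { ',', '/' }

Productions for A:
  A → S: FIRST = { ',', '/' }
  A → , -: FIRST = { ',' }
  A → , /: FIRST = { ',' }
Productions for S:
  S → / g: FIRST = { '/' }
  S → A S: FIRST = { ',', '/' }

Conflict for A: A → S and A → , -
  Overlap: { ',' }
Conflict for A: A → S and A → , /
  Overlap: { ',' }
Conflict for A: A → , - and A → , /
  Overlap: { ',' }
Conflict for S: S → / g and S → A S
  Overlap: { '/' }

Answer: Yes. A → S / A → ',' '-' on { ',' }; A → S / A → ',' '/' on { ',' }; A → ',' '-' / A → ',' '/' on { ',' }; S → '/' g / S → A S on { '/' }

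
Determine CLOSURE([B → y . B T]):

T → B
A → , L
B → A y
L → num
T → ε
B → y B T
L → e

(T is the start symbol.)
{ [A → . , L], [B → . A y], [B → . y B T], [B → y . B T] }

Start with: [B → y . B T]
  [B → y . B T] has the dot before B: add [B → . A y], [B → . y B T]
  [B → . A y] has the dot before A: add [A → . , L]
No further items can be added.

CLOSURE = { [A → . , L], [B → . A y], [B → . y B T], [B → y . B T] }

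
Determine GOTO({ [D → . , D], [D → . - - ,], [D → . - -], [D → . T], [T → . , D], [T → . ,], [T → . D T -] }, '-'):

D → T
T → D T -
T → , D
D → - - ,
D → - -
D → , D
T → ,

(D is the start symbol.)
{ [D → - . - ,], [D → - . -] }

GOTO(I, '-') = CLOSURE({ [A → αX.β] : [A → α.Xβ] ∈ I, X = '-' })

Items with dot before '-', with the dot advanced:
  [D → . - -] → [D → - . -]
  [D → . - - ,] → [D → - . - ,]
Closure adds nothing (no advanced item has the dot before a non-terminal).

GOTO = { [D → - . - ,], [D → - . -] }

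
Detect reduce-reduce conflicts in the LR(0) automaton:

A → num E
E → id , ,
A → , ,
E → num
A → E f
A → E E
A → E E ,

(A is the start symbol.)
Augment with A' → A and build the canonical LR(0) collection (I0 = CLOSURE({[A' → . A]}), then GOTO on every symbol after a dot until no new states appear). It has 14 states:
  I0: { [A → . , ,], [A → . E E ,], [A → . E E], [A → . E f], [A → . num E], [A' → . A], [E → . id , ,], [E → . num] }  — shift
  I1: { [A → , . ,] }  — shift
  I2: { [A' → A .] }  — accept
  I3: { [A → E . E ,], [A → E . E], [A → E . f], [E → . id , ,], [E → . num] }  — shift
  I4: { [E → id . , ,] }  — shift
  I5: { [A → num . E], [E → . id , ,], [E → . num], [E → num .] }  — shift, reduce
  I6: { [A → num E .] }  — reduce
  I7: { [E → num .] }  — reduce
  I8: { [E → id , . ,] }  — shift
  I9: { [E → id , , .] }  — reduce
  I10: { [A → E E . ,], [A → E E .] }  — shift, reduce
  I11: { [A → E f .] }  — reduce
  I12: { [A → E E , .] }  — reduce
  I13: { [A → , , .] }  — reduce

No state contains more than one complete item.

Answer: No reduce-reduce conflicts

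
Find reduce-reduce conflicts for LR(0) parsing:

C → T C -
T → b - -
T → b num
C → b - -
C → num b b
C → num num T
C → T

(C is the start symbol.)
Yes — I14: [C → b - - .] vs [T → b - - .]

A reduce-reduce conflict occurs when an LR(0) state has two complete items [A → α .] and [B → β .] — both call for a reduction, and with no lookahead the parser cannot choose between them.

Augment with C' → C and build the canonical LR(0) collection (I0 = CLOSURE({[C' → . C]}), then GOTO on every symbol after a dot until no new states appear). It has 17 states:
  I0: { [C → . T C -], [C → . T], [C → . b - -], [C → . num b b], [C → . num num T], [C' → . C], [T → . b - -], [T → . b num] }  — shift
  I1: { [C' → C .] }  — accept
  I2: { [C → . T C -], [C → . T], [C → . b - -], [C → . num b b], [C → . num num T], [C → T . C -], [C → T .], [T → . b - -], [T → . b num] }  — shift, reduce
  I3: { [C → b . - -], [T → b . - -], [T → b . num] }  — shift
  I4: { [C → num . b b], [C → num . num T] }  — shift
  I5: { [C → num b . b] }  — shift
  I6: { [C → num num . T], [T → . b - -], [T → . b num] }  — shift
  I7: { [C → num num T .] }  — reduce
  I8: { [T → b . - -], [T → b . num] }  — shift
  I9: { [T → b - . -] }  — shift
  I10: { [T → b num .] }  — reduce
  I11: { [T → b - - .] }  — reduce
  I12: { [C → num b b .] }  — reduce
  I13: { [C → b - . -], [T → b - . -] }  — shift
  I14: { [C → b - - .], [T → b - - .] }  — 2 reduces
  I15: { [C → T C . -] }  — shift
  I16: { [C → T C - .] }  — reduce

I14 contains complete items [C → b - - .], [T → b - - .] — reduce-reduce conflict.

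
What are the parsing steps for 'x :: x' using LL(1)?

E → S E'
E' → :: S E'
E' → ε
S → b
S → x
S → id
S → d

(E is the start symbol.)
LL(1) parsing maintains a stack (initially the start symbol over $) and the input. At each step: if the stack top is a terminal, match it against the current input token; if it is a non-terminal N, replace it with the RHS of M[N, lookahead] (the unique production whose predict set contains the lookahead).

Stack is shown with the top on the left.

Stack      Input     Action
---------------------------
E $        x :: x $  output E → S E'
S E' $     x :: x $  output S → x
x E' $     x :: x $  match 'x'
E' $       :: x $    output E' → :: S E'
:: S E' $  :: x $    match '::'
S E' $     x $       output S → x
x E' $     x $       match 'x'
E' $       $         output E' → ε
$          $         accept

The string is accepted.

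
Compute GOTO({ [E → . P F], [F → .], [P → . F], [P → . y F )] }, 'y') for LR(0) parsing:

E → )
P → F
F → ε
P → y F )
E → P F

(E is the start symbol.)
GOTO(I, 'y') = CLOSURE({ [A → αX.β] : [A → α.Xβ] ∈ I, X = 'y' })

Items with dot before 'y', with the dot advanced:
  [P → . y F )] → [P → y . F )]
Closure of the advanced items:
  [P → y . F )] has the dot before F: add [F → .]

GOTO = { [F → .], [P → y . F )] }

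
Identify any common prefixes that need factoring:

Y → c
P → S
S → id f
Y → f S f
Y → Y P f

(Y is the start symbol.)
Left-factoring is needed when two productions for the same non-terminal
share a common prefix on the right-hand side.

Productions for Y:
  Y → c
  Y → f S f
  Y → Y P f

No common prefixes found.

Answer: No, left-factoring is not needed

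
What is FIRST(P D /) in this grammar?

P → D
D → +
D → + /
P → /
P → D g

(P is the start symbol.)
{ '+', '/' }

FIRST sets of the non-terminals involved (from the grammar, by fixed-point iteration):
  FIRST(P) = { '+', '/' }

To compute FIRST(P D /), process the symbols left to right:
Symbol P is a non-terminal. Add FIRST(P) \ {ε} = { '+', '/' }
P is not nullable (ε ∉ FIRST(P)), so stop here.
FIRST(P D /) = { '+', '/' }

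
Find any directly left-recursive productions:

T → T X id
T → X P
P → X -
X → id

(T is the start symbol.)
Direct left recursion occurs when N → N α for some non-terminal N (the right-hand side begins with the left-hand side itself).

T → T X id: LEFT RECURSIVE (starts with T)
T → X P: starts with X
P → X -: starts with X
X → id: starts with id

The grammar has direct left recursion on: T.

Answer: Yes, T is left-recursive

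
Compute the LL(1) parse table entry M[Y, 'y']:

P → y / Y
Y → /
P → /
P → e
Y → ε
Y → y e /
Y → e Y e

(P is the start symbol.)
Y → y e /

To find M[Y, 'y'], we find productions for Y where 'y' is in the predict set (PREDICT(N → α) = (FIRST(α) \ {ε}) ∪ (FOLLOW(N) if α ⇒* ε)).

Relevant sets:
  FOLLOW(Y) = { $, 'e' }

Y → /: PREDICT = { '/' }
Y → ε: PREDICT = { $, 'e' }
Y → y e /: PREDICT = { 'y' }
  'y' is in predict set, so this production goes in M[Y, 'y']
Y → e Y e: PREDICT = { 'e' }

M[Y, 'y'] = Y → y e /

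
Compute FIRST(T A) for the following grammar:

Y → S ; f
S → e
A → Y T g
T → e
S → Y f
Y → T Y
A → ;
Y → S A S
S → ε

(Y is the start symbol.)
{ 'e' }

FIRST sets of the non-terminals involved (from the grammar, by fixed-point iteration):
  FIRST(T) = { 'e' }

To compute FIRST(T A), process the symbols left to right:
Symbol T is a non-terminal. Add FIRST(T) \ {ε} = { 'e' }
T is not nullable (ε ∉ FIRST(T)), so stop here.
FIRST(T A) = { 'e' }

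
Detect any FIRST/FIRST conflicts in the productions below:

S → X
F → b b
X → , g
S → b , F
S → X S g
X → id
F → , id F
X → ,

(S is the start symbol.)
Yes. S → X / S → X S g on { ',', 'id' }; X → ',' g / X → ',' on { ',' }

FIRST sets of the non-terminals at (or reachable through a nullable prefix from) the front of some alternative:
  FIRST(X) = { ',', 'id' }

Productions for S:
  S → X: FIRST = { ',', 'id' }
  S → b , F: FIRST = { 'b' }
  S → X S g: FIRST = { ',', 'id' }
Productions for F:
  F → b b: FIRST = { 'b' }
  F → , id F: FIRST = { ',' }
Productions for X:
  X → , g: FIRST = { ',' }
  X → id: FIRST = { 'id' }
  X → ,: FIRST = { ',' }

Conflict for S: S → X and S → X S g
  Overlap: { ',', 'id' }
Conflict for X: X → , g and X → ,
  Overlap: { ',' }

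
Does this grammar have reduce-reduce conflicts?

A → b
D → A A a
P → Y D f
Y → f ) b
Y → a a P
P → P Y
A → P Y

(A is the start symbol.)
Yes — I17: [A → P Y .] vs [P → P Y .]

A reduce-reduce conflict occurs when an LR(0) state has two complete items [A → α .] and [B → β .] — both call for a reduction, and with no lookahead the parser cannot choose between them.

Augment with A' → A and build the canonical LR(0) collection (I0 = CLOSURE({[A' → . A]}), then GOTO on every symbol after a dot until no new states appear). It has 18 states:
  I0: { [A → . P Y], [A → . b], [A' → . A], [P → . P Y], [P → . Y D f], [Y → . a a P], [Y → . f ) b] }  — shift
  I1: { [A' → A .] }  — accept
  I2: { [A → P . Y], [P → P . Y], [Y → . a a P], [Y → . f ) b] }  — shift
  I3: { [A → . P Y], [A → . b], [D → . A A a], [P → . P Y], [P → . Y D f], [P → Y . D f], [Y → . a a P], [Y → . f ) b] }  — shift
  I4: { [Y → a . a P] }  — shift
  I5: { [A → b .] }  — reduce
  I6: { [Y → f . ) b] }  — shift
  I7: { [Y → f ) . b] }  — shift
  I8: { [Y → f ) b .] }  — reduce
  I9: { [P → . P Y], [P → . Y D f], [Y → . a a P], [Y → . f ) b], [Y → a a . P] }  — shift
  I10: { [P → P . Y], [Y → . a a P], [Y → . f ) b], [Y → a a P .] }  — shift, reduce
  I11: { [P → P Y .] }  — reduce
  I12: { [A → . P Y], [A → . b], [D → A . A a], [P → . P Y], [P → . Y D f], [Y → . a a P], [Y → . f ) b] }  — shift
  I13: { [P → Y D . f] }  — shift
  I14: { [P → Y D f .] }  — reduce
  I15: { [D → A A . a] }  — shift
  I16: { [D → A A a .] }  — reduce
  I17: { [A → P Y .], [P → P Y .] }  — 2 reduces

I17 contains complete items [A → P Y .], [P → P Y .] — reduce-reduce conflict.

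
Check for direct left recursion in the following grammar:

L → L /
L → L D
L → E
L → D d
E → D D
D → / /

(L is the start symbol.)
Yes, L is left-recursive

Direct left recursion occurs when N → N α for some non-terminal N (the right-hand side begins with the left-hand side itself).

L → L /: LEFT RECURSIVE (starts with L)
L → L D: LEFT RECURSIVE (starts with L)
L → E: starts with E
L → D d: starts with D
E → D D: starts with D
D → / /: starts with '/'

The grammar has direct left recursion on: L.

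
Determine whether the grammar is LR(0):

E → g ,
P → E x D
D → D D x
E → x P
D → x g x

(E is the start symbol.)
No. Shift-reduce conflict between [P → E x D .] and [D → . x g x]

A grammar is LR(0) if no state in the canonical LR(0) collection has:
  - both a shift item (dot before a terminal) and a complete item (shift-reduce conflict), or
  - two or more complete items (reduce-reduce conflict; the accept item [E' → E .] counts as a complete item here).

Augment with E' → E and build the canonical LR(0) collection (I0 = CLOSURE({[E' → . E]}), then GOTO on every symbol after a dot until no new states appear). It has 14 states:
  I0: { [E → . g ,], [E → . x P], [E' → . E] }  — shift
  I1: { [E' → E .] }  — accept
  I2: { [E → g . ,] }  — shift
  I3: { [E → . g ,], [E → . x P], [E → x . P], [P → . E x D] }  — shift
  I4: { [P → E . x D] }  — shift
  I5: { [E → x P .] }  — reduce
  I6: { [D → . D D x], [D → . x g x], [P → E x . D] }  — shift
  I7: { [D → . D D x], [D → . x g x], [D → D . D x], [P → E x D .] }  — shift, reduce
  I8: { [D → x . g x] }  — shift
  I9: { [D → x g . x] }  — shift
  I10: { [D → x g x .] }  — reduce
  I11: { [D → . D D x], [D → . x g x], [D → D . D x], [D → D D . x] }  — shift
  I12: { [D → D D x .], [D → x . g x] }  — shift, reduce
  I13: { [E → g , .] }  — reduce

Conflict in state I7:
  Shift-reduce conflict between [P → E x D .] and [D → . x g x]
So the grammar is NOT LR(0).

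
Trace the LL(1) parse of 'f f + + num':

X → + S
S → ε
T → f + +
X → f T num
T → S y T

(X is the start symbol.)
LL(1) parsing maintains a stack (initially the start symbol over $) and the input. At each step: if the stack top is a terminal, match it against the current input token; if it is a non-terminal N, replace it with the RHS of M[N, lookahead] (the unique production whose predict set contains the lookahead).

Stack is shown with the top on the left.

Stack        Input          Action
----------------------------------
X $          f f + + num $  output X → f T num
f T num $    f f + + num $  match 'f'
T num $      f + + num $    output T → f + +
f + + num $  f + + num $    match 'f'
+ + num $    + + num $      match '+'
+ num $      + num $        match '+'
num $        num $          match 'num'
$            $              accept

The string is accepted.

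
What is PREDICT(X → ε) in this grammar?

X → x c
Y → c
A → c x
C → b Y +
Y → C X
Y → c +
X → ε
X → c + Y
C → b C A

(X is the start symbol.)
{ $, '+' }

PREDICT(X → ε) = (FIRST(RHS) \ {ε}) ∪ (FOLLOW(X) if ε ∈ FIRST(RHS), i.e. RHS ⇒* ε)
The right-hand side is ε (FIRST(ε) = { ε }), so the predict set is FOLLOW(X) = { $, '+' }
PREDICT(X → ε) = { $, '+' }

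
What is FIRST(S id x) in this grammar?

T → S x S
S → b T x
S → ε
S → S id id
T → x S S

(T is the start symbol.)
{ 'b', 'id' }

FIRST sets of the non-terminals involved (from the grammar, by fixed-point iteration):
  FIRST(S) = { 'b', 'id', ε }

To compute FIRST(S id x), process the symbols left to right:
Symbol S is a non-terminal. Add FIRST(S) \ {ε} = { 'b', 'id' }
S is nullable (ε ∈ FIRST(S)), continue to the next symbol.
Symbol id is a terminal. Add 'id' and stop.
FIRST(S id x) = { 'b', 'id' }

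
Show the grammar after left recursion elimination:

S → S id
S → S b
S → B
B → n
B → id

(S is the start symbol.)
S → B S'
S' → id S'
S' → b S'
S' → ε
B → n
B → id

S is directly left-recursive. The standard transformation for
  A → A α₁ | ... | A α_m | β₁ | ... | β_n
is
  A  → β₁ A' | ... | β_n A'
  A' → α₁ A' | ... | α_m A' | ε

S → B becomes S → B S'
S → S id becomes S' → id S'
S → S b becomes S' → b S'
Add S' → ε

Productions for other non-terminals are unchanged:
  B → n
  B → id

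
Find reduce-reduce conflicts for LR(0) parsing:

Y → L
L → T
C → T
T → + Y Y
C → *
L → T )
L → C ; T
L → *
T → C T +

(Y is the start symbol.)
Yes — I1: [C → * .] vs [L → * .]; I5: [C → T .] vs [L → T .]; I13: [C → T .] vs [L → C ; T .]

Augment with Y' → Y and build the canonical LR(0) collection (I0 = CLOSURE({[Y' → . Y]}), then GOTO on every symbol after a dot until no new states appear). It has 16 states:
  I0: { [C → . *], [C → . T], [L → . *], [L → . C ; T], [L → . T )], [L → . T], [T → . + Y Y], [T → . C T +], [Y → . L], [Y' → . Y] }  — shift
  I1: { [C → * .], [L → * .] }  — 2 reduces
  I2: { [C → . *], [C → . T], [L → . *], [L → . C ; T], [L → . T )], [L → . T], [T → + . Y Y], [T → . + Y Y], [T → . C T +], [Y → . L] }  — shift
  I3: { [C → . *], [C → . T], [L → C . ; T], [T → . + Y Y], [T → . C T +], [T → C . T +] }  — shift
  I4: { [Y → L .] }  — reduce
  I5: { [C → T .], [L → T . )], [L → T .] }  — shift, 2 reduces
  I6: { [Y' → Y .] }  — accept
  I7: { [L → T ) .] }  — reduce
  I8: { [C → * .] }  — reduce
  I9: { [C → . *], [C → . T], [L → C ; . T], [T → . + Y Y], [T → . C T +] }  — shift
  I10: { [C → . *], [C → . T], [T → . + Y Y], [T → . C T +], [T → C . T +] }  — shift
  I11: { [C → T .], [T → C T . +] }  — shift, reduce
  I12: { [T → C T + .] }  — reduce
  I13: { [C → T .], [L → C ; T .] }  — 2 reduces
  I14: { [C → . *], [C → . T], [L → . *], [L → . C ; T], [L → . T )], [L → . T], [T → + Y . Y], [T → . + Y Y], [T → . C T +], [Y → . L] }  — shift
  I15: { [T → + Y Y .] }  — reduce

I1 contains complete items [C → * .], [L → * .] — reduce-reduce conflict.
I5 contains complete items [C → T .], [L → T .] — reduce-reduce conflict.
I13 contains complete items [C → T .], [L → C ; T .] — reduce-reduce conflict.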